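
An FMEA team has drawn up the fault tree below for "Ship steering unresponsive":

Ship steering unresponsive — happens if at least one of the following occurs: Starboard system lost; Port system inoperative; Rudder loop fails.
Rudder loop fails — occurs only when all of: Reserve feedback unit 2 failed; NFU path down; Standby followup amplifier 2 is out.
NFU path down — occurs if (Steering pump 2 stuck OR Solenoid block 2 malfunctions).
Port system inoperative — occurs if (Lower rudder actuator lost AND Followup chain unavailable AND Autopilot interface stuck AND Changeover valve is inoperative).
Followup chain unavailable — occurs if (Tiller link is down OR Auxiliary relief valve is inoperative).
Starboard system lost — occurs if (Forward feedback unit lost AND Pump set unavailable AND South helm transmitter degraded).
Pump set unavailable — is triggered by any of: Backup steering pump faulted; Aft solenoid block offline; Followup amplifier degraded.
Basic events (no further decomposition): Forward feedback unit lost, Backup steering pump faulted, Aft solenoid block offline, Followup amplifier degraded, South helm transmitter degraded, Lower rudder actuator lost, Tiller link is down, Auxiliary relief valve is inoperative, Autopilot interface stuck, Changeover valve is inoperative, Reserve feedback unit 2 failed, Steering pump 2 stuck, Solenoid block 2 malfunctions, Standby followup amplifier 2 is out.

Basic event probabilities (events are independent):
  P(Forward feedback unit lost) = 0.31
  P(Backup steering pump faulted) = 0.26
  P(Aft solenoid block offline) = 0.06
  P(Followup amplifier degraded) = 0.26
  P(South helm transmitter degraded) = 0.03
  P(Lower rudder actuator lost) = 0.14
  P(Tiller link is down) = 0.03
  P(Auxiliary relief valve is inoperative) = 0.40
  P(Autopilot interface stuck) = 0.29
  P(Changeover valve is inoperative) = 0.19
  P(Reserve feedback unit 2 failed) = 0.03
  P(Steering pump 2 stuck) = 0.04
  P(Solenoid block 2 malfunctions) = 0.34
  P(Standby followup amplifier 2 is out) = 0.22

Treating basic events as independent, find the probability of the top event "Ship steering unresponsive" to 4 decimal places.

0.0101

P(Pump set unavailable) [OR] = 1 − (1−0.26) × (1−0.06) × (1−0.26) = 0.485256
P(Starboard system lost) [AND] = 0.31 × 0.485256 × 0.03 = 0.004513
P(Followup chain unavailable) [OR] = 1 − (1−0.03) × (1−0.40) = 0.418000
P(Port system inoperative) [AND] = 0.14 × 0.418000 × 0.29 × 0.19 = 0.003224
P(NFU path down) [OR] = 1 − (1−0.04) × (1−0.34) = 0.366400
P(Rudder loop fails) [AND] = 0.03 × 0.366400 × 0.22 = 0.002418
P(Ship steering unresponsive) [OR] = 1 − (1−0.004513) × (1−0.003224) × (1−0.002418) = 0.010122
Rounded to 4 decimal places: P(Ship steering unresponsive) ≈ 0.0101.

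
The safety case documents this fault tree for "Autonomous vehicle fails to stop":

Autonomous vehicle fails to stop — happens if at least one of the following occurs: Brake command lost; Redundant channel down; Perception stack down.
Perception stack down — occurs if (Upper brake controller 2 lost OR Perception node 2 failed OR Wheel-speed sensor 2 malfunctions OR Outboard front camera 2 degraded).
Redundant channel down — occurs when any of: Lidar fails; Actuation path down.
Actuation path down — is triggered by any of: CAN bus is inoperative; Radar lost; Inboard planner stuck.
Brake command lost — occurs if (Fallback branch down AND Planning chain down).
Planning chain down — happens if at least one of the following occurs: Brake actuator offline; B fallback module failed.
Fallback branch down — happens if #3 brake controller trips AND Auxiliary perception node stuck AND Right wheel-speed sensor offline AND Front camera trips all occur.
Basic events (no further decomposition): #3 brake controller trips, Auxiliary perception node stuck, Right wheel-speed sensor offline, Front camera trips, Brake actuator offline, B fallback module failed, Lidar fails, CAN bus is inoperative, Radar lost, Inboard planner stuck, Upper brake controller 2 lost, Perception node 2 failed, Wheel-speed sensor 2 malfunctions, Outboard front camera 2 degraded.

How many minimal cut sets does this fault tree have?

10

Fallback branch down [AND]: one cut set from each child combined → 1 × 1 × 1 × 1 = 1 cut set(s).
Planning chain down [OR]: union of children's cut sets → 2 cut set(s).
Brake command lost [AND]: one cut set from each child combined → 1 × 2 = 2 cut set(s).
Actuation path down [OR]: union of children's cut sets → 3 cut set(s).
Redundant channel down [OR]: union of children's cut sets → 4 cut set(s).
Perception stack down [OR]: union of children's cut sets → 4 cut set(s).
Autonomous vehicle fails to stop [OR]: union of children's cut sets → 10 cut set(s).
Minimal cut sets: {#3 brake controller trips, Auxiliary perception node stuck, Brake actuator offline, Front camera trips, Right wheel-speed sensor offline}; {#3 brake controller trips, Auxiliary perception node stuck, B fallback module failed, Front camera trips, Right wheel-speed sensor offline}; {Lidar fails}; {CAN bus is inoperative}; {Radar lost}; {Inboard planner stuck}; {Upper brake controller 2 lost}; {Perception node 2 failed}; {Wheel-speed sensor 2 malfunctions}; {Outboard front camera 2 degraded}.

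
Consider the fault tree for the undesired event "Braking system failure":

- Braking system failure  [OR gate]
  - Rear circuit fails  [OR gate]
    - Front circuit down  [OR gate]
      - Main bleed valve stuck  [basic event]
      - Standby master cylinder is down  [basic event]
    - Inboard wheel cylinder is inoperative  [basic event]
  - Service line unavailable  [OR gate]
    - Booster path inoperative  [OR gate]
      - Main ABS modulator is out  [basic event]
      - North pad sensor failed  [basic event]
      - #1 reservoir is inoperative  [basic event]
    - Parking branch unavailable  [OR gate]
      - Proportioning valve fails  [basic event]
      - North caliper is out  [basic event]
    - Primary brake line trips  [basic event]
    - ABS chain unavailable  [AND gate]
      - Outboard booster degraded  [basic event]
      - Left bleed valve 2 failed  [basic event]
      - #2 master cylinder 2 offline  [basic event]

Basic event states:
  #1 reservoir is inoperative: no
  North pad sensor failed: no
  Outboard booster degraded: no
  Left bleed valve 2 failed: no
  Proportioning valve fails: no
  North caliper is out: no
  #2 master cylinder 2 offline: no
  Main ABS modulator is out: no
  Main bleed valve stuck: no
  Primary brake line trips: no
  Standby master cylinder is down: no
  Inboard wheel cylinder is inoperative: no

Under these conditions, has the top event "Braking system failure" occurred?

Front circuit down [OR]: Main bleed valve stuck=not, Standby master cylinder is down=not → no input occurs → does not occur.
Rear circuit fails [OR]: Front circuit down=not, Inboard wheel cylinder is inoperative=not → no input occurs → does not occur.
Booster path inoperative [OR]: Main ABS modulator is out=not, North pad sensor failed=not, #1 reservoir is inoperative=not → no input occurs → does not occur.
Parking branch unavailable [OR]: Proportioning valve fails=not, North caliper is out=not → no input occurs → does not occur.
ABS chain unavailable [AND]: Outboard booster degraded=not, Left bleed valve 2 failed=not, #2 master cylinder 2 offline=not → not all inputs occur → does not occur.
Service line unavailable [OR]: Booster path inoperative=not, Parking branch unavailable=not, Primary brake line trips=not, ABS chain unavailable=not → no input occurs → does not occur.
Braking system failure [OR]: Rear circuit fails=not, Service line unavailable=not → no input occurs → does not occur.

No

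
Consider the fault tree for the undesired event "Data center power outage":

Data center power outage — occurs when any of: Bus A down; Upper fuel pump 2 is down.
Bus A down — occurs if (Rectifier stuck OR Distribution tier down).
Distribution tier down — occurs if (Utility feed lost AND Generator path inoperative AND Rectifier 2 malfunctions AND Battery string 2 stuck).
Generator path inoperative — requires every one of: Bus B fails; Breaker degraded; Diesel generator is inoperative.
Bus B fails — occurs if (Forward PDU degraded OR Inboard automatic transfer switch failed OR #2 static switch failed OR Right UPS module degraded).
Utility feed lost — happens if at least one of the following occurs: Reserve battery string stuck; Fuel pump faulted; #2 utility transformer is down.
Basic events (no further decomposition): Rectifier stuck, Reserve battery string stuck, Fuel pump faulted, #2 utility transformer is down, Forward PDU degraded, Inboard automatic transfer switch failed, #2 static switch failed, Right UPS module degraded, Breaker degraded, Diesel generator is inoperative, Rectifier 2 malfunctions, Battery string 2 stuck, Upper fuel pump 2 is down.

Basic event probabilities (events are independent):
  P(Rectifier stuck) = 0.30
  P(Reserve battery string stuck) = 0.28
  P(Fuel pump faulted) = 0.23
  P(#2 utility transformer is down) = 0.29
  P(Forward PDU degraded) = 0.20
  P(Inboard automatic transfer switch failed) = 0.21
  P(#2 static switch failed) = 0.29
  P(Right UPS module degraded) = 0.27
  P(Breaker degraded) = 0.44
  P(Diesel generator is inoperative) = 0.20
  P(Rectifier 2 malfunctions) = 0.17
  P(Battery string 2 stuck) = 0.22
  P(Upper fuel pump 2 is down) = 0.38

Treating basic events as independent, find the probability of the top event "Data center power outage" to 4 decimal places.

P(Utility feed lost) [OR] = 1 − (1−0.28) × (1−0.23) × (1−0.29) = 0.606376
P(Bus B fails) [OR] = 1 − (1−0.20) × (1−0.21) × (1−0.29) × (1−0.27) = 0.672434
P(Generator path inoperative) [AND] = 0.672434 × 0.44 × 0.20 = 0.059174
P(Distribution tier down) [AND] = 0.606376 × 0.059174 × 0.17 × 0.22 = 0.001342
P(Bus A down) [OR] = 1 − (1−0.30) × (1−0.001342) = 0.300939
P(Data center power outage) [OR] = 1 − (1−0.300939) × (1−0.38) = 0.566582
Rounded to 4 decimal places: P(Data center power outage) ≈ 0.5666.

0.5666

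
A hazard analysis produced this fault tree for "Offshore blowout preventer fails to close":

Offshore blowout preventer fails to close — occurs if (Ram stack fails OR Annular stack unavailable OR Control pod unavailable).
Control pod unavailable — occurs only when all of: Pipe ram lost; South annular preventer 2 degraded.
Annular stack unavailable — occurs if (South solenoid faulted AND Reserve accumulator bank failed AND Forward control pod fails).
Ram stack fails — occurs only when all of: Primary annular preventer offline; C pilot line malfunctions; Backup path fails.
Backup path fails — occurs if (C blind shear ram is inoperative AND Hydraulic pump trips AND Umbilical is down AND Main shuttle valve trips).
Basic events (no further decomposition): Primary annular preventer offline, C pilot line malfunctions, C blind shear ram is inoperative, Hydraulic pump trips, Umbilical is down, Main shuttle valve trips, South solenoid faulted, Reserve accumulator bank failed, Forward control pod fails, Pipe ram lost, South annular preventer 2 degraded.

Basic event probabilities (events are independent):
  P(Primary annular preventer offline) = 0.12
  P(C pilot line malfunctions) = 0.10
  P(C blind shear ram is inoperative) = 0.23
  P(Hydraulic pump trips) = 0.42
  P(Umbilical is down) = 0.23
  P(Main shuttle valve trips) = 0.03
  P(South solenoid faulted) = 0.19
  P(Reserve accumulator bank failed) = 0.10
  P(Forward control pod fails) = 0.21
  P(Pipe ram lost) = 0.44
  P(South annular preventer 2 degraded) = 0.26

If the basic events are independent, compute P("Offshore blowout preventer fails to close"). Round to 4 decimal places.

P(Backup path fails) [AND] = 0.23 × 0.42 × 0.23 × 0.03 = 0.000667
P(Ram stack fails) [AND] = 0.12 × 0.10 × 0.000667 = 0.000008
P(Annular stack unavailable) [AND] = 0.19 × 0.10 × 0.21 = 0.003990
P(Control pod unavailable) [AND] = 0.44 × 0.26 = 0.114400
P(Offshore blowout preventer fails to close) [OR] = 1 − (1−0.000008) × (1−0.003990) × (1−0.114400) = 0.117941
Rounded to 4 decimal places: P(Offshore blowout preventer fails to close) ≈ 0.1179.

0.1179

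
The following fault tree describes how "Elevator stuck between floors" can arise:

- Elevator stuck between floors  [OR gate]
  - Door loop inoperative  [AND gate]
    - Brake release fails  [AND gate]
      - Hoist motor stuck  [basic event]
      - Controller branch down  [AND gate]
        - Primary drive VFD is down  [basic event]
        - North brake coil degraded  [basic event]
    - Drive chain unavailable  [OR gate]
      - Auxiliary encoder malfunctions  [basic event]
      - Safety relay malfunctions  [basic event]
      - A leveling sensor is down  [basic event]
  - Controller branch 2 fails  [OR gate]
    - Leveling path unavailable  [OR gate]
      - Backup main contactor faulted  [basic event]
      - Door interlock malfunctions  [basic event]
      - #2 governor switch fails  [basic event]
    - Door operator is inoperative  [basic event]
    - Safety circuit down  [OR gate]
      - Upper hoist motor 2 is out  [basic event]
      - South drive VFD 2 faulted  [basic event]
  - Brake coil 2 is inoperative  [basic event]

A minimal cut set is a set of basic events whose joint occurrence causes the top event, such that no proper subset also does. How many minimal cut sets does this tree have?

10

Controller branch down [AND]: one cut set from each child combined → 1 × 1 = 1 cut set(s).
Brake release fails [AND]: one cut set from each child combined → 1 × 1 = 1 cut set(s).
Drive chain unavailable [OR]: union of children's cut sets → 3 cut set(s).
Door loop inoperative [AND]: one cut set from each child combined → 1 × 3 = 3 cut set(s).
Leveling path unavailable [OR]: union of children's cut sets → 3 cut set(s).
Safety circuit down [OR]: union of children's cut sets → 2 cut set(s).
Controller branch 2 fails [OR]: union of children's cut sets → 6 cut set(s).
Elevator stuck between floors [OR]: union of children's cut sets → 10 cut set(s).
Minimal cut sets: {Auxiliary encoder malfunctions, Hoist motor stuck, North brake coil degraded, Primary drive VFD is down}; {Hoist motor stuck, North brake coil degraded, Primary drive VFD is down, Safety relay malfunctions}; {A leveling sensor is down, Hoist motor stuck, North brake coil degraded, Primary drive VFD is down}; {Backup main contactor faulted}; {Door interlock malfunctions}; {#2 governor switch fails}; {Door operator is inoperative}; {Upper hoist motor 2 is out}; {South drive VFD 2 faulted}; {Brake coil 2 is inoperative}.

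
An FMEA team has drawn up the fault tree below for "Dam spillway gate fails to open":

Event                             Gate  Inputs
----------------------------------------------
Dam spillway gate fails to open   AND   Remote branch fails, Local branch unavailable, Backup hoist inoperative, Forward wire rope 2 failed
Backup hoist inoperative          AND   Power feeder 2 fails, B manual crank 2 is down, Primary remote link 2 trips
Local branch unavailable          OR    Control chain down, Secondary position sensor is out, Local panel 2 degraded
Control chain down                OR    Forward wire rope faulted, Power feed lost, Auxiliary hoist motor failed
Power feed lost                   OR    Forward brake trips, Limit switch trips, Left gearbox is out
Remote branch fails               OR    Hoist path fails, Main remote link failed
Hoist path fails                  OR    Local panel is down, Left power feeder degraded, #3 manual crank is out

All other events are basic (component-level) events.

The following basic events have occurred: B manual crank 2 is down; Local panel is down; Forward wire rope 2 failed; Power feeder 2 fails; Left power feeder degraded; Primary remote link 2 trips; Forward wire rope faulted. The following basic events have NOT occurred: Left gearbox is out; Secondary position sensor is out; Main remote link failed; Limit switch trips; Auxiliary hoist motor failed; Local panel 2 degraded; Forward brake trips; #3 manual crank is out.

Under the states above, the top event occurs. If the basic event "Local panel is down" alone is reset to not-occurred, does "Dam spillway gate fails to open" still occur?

Yes

Counterfactual: set "Local panel is down" to not occurred.
Hoist path fails [OR]: Local panel is down=not, Left power feeder degraded=occurs, #3 manual crank is out=not → at least one input occurs → occurs.
Remote branch fails [OR]: Hoist path fails=occurs, Main remote link failed=not → at least one input occurs → occurs.
Power feed lost [OR]: Forward brake trips=not, Limit switch trips=not, Left gearbox is out=not → no input occurs → does not occur.
Control chain down [OR]: Forward wire rope faulted=occurs, Power feed lost=not, Auxiliary hoist motor failed=not → at least one input occurs → occurs.
Local branch unavailable [OR]: Control chain down=occurs, Secondary position sensor is out=not, Local panel 2 degraded=not → at least one input occurs → occurs.
Backup hoist inoperative [AND]: Power feeder 2 fails=occurs, B manual crank 2 is down=occurs, Primary remote link 2 trips=occurs → all inputs occur → occurs.
Dam spillway gate fails to open [AND]: Remote branch fails=occurs, Local branch unavailable=occurs, Backup hoist inoperative=occurs, Forward wire rope 2 failed=occurs → all inputs occur → occurs.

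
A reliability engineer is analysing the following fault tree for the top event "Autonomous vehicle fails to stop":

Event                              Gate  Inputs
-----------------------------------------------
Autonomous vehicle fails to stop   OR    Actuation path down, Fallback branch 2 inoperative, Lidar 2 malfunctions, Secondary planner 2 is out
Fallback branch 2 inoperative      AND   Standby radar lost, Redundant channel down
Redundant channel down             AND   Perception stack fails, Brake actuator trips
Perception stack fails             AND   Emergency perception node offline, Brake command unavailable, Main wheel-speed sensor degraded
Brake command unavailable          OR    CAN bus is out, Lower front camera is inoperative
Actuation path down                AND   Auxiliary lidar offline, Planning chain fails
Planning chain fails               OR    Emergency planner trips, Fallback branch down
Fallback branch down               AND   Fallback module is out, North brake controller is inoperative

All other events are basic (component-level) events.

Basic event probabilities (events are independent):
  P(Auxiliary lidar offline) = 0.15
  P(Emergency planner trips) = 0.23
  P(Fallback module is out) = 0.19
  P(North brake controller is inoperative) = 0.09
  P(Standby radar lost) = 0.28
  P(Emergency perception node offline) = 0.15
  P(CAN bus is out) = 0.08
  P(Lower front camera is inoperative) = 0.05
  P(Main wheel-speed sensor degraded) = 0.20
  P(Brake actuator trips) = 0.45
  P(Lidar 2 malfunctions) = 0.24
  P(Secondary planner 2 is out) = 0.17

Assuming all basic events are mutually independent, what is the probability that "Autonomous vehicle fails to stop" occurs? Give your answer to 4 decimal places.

0.3925

P(Fallback branch down) [AND] = 0.19 × 0.09 = 0.017100
P(Planning chain fails) [OR] = 1 − (1−0.23) × (1−0.017100) = 0.243167
P(Actuation path down) [AND] = 0.15 × 0.243167 = 0.036475
P(Brake command unavailable) [OR] = 1 − (1−0.08) × (1−0.05) = 0.126000
P(Perception stack fails) [AND] = 0.15 × 0.126000 × 0.20 = 0.003780
P(Redundant channel down) [AND] = 0.003780 × 0.45 = 0.001701
P(Fallback branch 2 inoperative) [AND] = 0.28 × 0.001701 = 0.000476
P(Autonomous vehicle fails to stop) [OR] = 1 − (1−0.036475) × (1−0.000476) × (1−0.24) × (1−0.17) = 0.392498
Rounded to 4 decimal places: P(Autonomous vehicle fails to stop) ≈ 0.3925.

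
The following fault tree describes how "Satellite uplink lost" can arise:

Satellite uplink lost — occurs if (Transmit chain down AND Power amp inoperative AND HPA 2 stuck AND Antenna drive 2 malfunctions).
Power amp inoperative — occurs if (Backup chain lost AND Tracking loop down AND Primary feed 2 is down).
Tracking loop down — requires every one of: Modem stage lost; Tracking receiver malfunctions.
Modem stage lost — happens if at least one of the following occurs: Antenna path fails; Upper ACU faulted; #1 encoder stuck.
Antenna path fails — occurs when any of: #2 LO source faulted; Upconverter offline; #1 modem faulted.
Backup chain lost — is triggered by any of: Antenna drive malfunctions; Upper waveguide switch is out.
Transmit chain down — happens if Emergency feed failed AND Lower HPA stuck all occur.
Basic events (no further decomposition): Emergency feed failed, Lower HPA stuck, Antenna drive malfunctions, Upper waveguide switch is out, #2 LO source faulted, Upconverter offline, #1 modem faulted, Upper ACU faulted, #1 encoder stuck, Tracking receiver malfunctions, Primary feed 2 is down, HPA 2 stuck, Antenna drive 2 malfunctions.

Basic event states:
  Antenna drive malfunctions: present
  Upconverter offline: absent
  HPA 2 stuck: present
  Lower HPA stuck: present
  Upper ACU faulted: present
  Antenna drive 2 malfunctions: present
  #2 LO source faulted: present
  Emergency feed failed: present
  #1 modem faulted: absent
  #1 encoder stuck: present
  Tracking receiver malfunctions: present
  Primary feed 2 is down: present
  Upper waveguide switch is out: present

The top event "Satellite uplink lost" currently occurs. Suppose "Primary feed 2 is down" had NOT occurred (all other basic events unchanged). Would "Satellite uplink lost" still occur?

Counterfactual: set "Primary feed 2 is down" to not occurred.
Transmit chain down [AND]: Emergency feed failed=occurs, Lower HPA stuck=occurs → all inputs occur → occurs.
Backup chain lost [OR]: Antenna drive malfunctions=occurs, Upper waveguide switch is out=occurs → at least one input occurs → occurs.
Antenna path fails [OR]: #2 LO source faulted=occurs, Upconverter offline=not, #1 modem faulted=not → at least one input occurs → occurs.
Modem stage lost [OR]: Antenna path fails=occurs, Upper ACU faulted=occurs, #1 encoder stuck=occurs → at least one input occurs → occurs.
Tracking loop down [AND]: Modem stage lost=occurs, Tracking receiver malfunctions=occurs → all inputs occur → occurs.
Power amp inoperative [AND]: Backup chain lost=occurs, Tracking loop down=occurs, Primary feed 2 is down=not → not all inputs occur → does not occur.
Satellite uplink lost [AND]: Transmit chain down=occurs, Power amp inoperative=not, HPA 2 stuck=occurs, Antenna drive 2 malfunctions=occurs → not all inputs occur → does not occur.

No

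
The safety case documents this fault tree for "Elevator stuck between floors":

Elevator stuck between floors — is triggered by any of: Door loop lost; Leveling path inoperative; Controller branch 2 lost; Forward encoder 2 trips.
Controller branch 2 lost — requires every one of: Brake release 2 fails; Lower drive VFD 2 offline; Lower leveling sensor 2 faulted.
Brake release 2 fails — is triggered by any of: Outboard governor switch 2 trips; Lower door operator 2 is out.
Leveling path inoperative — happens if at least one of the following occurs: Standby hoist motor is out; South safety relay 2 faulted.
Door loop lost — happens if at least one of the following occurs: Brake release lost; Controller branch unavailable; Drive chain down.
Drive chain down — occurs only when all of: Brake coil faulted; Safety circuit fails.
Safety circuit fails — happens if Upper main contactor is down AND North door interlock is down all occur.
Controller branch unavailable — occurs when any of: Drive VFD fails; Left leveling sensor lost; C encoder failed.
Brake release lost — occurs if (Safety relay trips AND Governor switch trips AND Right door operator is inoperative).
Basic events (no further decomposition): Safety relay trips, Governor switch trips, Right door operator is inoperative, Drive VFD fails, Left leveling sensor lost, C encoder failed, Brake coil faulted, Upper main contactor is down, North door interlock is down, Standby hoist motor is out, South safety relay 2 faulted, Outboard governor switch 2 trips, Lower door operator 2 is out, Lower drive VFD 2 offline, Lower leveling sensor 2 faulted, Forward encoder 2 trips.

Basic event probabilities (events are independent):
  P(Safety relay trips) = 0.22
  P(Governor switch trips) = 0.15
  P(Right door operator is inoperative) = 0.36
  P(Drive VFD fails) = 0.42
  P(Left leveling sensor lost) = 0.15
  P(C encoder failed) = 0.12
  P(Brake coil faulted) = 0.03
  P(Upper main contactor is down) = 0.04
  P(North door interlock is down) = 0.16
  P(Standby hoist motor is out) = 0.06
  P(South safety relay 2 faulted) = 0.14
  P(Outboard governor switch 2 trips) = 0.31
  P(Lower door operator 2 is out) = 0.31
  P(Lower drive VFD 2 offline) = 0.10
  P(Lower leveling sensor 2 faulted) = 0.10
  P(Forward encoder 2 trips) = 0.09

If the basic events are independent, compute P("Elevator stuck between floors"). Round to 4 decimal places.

0.6864

P(Brake release lost) [AND] = 0.22 × 0.15 × 0.36 = 0.011880
P(Controller branch unavailable) [OR] = 1 − (1−0.42) × (1−0.15) × (1−0.12) = 0.566160
P(Safety circuit fails) [AND] = 0.04 × 0.16 = 0.006400
P(Drive chain down) [AND] = 0.03 × 0.006400 = 0.000192
P(Door loop lost) [OR] = 1 − (1−0.011880) × (1−0.566160) × (1−0.000192) = 0.571396
P(Leveling path inoperative) [OR] = 1 − (1−0.06) × (1−0.14) = 0.191600
P(Brake release 2 fails) [OR] = 1 − (1−0.31) × (1−0.31) = 0.523900
P(Controller branch 2 lost) [AND] = 0.523900 × 0.10 × 0.10 = 0.005239
P(Elevator stuck between floors) [OR] = 1 − (1−0.571396) × (1−0.191600) × (1−0.005239) × (1−0.09) = 0.686352
Rounded to 4 decimal places: P(Elevator stuck between floors) ≈ 0.6864.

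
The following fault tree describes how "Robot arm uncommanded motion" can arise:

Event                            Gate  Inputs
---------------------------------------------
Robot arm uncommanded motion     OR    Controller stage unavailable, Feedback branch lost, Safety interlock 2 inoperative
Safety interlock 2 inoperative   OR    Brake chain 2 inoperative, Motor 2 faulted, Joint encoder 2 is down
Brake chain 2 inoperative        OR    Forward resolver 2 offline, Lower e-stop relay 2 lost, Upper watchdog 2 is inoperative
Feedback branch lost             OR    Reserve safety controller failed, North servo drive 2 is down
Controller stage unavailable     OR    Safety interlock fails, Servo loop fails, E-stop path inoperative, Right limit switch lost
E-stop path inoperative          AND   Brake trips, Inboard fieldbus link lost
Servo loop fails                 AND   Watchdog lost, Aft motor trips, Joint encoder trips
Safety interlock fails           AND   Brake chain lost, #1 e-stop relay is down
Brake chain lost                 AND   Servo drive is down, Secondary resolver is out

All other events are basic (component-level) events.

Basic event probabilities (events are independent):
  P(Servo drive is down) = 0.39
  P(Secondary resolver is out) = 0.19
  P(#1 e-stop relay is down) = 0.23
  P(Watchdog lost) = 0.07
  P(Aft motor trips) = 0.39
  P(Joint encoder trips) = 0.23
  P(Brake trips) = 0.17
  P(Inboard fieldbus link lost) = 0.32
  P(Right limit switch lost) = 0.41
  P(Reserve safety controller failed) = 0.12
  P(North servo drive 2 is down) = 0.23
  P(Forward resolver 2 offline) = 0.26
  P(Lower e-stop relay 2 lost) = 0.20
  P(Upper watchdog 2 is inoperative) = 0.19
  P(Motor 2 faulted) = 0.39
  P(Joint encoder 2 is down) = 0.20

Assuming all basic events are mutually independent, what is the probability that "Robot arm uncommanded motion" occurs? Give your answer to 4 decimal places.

0.9136

P(Brake chain lost) [AND] = 0.39 × 0.19 = 0.074100
P(Safety interlock fails) [AND] = 0.074100 × 0.23 = 0.017043
P(Servo loop fails) [AND] = 0.07 × 0.39 × 0.23 = 0.006279
P(E-stop path inoperative) [AND] = 0.17 × 0.32 = 0.054400
P(Controller stage unavailable) [OR] = 1 − (1−0.017043) × (1−0.006279) × (1−0.054400) × (1−0.41) = 0.455048
P(Feedback branch lost) [OR] = 1 − (1−0.12) × (1−0.23) = 0.322400
P(Brake chain 2 inoperative) [OR] = 1 − (1−0.26) × (1−0.20) × (1−0.19) = 0.520480
P(Safety interlock 2 inoperative) [OR] = 1 − (1−0.520480) × (1−0.39) × (1−0.20) = 0.765994
P(Robot arm uncommanded motion) [OR] = 1 − (1−0.455048) × (1−0.322400) × (1−0.765994) = 0.913591
Rounded to 4 decimal places: P(Robot arm uncommanded motion) ≈ 0.9136.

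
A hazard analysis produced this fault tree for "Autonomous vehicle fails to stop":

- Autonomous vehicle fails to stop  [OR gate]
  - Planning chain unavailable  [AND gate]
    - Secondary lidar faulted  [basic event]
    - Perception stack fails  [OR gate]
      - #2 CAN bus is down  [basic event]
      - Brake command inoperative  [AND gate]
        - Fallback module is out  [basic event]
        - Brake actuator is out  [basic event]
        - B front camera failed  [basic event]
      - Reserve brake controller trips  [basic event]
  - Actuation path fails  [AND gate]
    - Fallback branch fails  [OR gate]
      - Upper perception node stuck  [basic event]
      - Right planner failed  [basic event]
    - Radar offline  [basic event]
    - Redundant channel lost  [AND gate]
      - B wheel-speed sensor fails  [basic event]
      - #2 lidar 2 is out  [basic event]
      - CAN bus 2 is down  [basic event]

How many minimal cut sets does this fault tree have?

Brake command inoperative [AND]: one cut set from each child combined → 1 × 1 × 1 = 1 cut set(s).
Perception stack fails [OR]: union of children's cut sets → 3 cut set(s).
Planning chain unavailable [AND]: one cut set from each child combined → 1 × 3 = 3 cut set(s).
Fallback branch fails [OR]: union of children's cut sets → 2 cut set(s).
Redundant channel lost [AND]: one cut set from each child combined → 1 × 1 × 1 = 1 cut set(s).
Actuation path fails [AND]: one cut set from each child combined → 2 × 1 × 1 = 2 cut set(s).
Autonomous vehicle fails to stop [OR]: union of children's cut sets → 5 cut set(s).
Minimal cut sets: {#2 CAN bus is down, Secondary lidar faulted}; {B front camera failed, Brake actuator is out, Fallback module is out, Secondary lidar faulted}; {Reserve brake controller trips, Secondary lidar faulted}; {#2 lidar 2 is out, B wheel-speed sensor fails, CAN bus 2 is down, Radar offline, Upper perception node stuck}; {#2 lidar 2 is out, B wheel-speed sensor fails, CAN bus 2 is down, Radar offline, Right planner failed}.

5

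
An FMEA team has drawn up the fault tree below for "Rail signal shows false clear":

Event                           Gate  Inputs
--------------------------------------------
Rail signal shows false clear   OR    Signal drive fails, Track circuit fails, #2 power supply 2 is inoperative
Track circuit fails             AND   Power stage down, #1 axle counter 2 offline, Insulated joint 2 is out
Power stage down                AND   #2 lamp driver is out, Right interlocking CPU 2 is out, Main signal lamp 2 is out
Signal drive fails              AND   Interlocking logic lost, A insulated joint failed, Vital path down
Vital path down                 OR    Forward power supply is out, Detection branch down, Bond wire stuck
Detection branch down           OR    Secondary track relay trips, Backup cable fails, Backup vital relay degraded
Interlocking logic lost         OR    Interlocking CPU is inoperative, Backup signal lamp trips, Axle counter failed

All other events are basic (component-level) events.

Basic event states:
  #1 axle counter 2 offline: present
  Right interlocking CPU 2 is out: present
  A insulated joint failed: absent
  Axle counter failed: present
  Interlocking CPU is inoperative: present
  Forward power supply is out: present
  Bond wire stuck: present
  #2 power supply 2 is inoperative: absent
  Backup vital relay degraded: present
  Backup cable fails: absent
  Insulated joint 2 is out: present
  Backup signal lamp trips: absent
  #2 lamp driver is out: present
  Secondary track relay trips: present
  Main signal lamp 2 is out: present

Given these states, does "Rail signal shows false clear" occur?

Yes

Interlocking logic lost [OR]: Interlocking CPU is inoperative=occurs, Backup signal lamp trips=not, Axle counter failed=occurs → at least one input occurs → occurs.
Detection branch down [OR]: Secondary track relay trips=occurs, Backup cable fails=not, Backup vital relay degraded=occurs → at least one input occurs → occurs.
Vital path down [OR]: Forward power supply is out=occurs, Detection branch down=occurs, Bond wire stuck=occurs → at least one input occurs → occurs.
Signal drive fails [AND]: Interlocking logic lost=occurs, A insulated joint failed=not, Vital path down=occurs → not all inputs occur → does not occur.
Power stage down [AND]: #2 lamp driver is out=occurs, Right interlocking CPU 2 is out=occurs, Main signal lamp 2 is out=occurs → all inputs occur → occurs.
Track circuit fails [AND]: Power stage down=occurs, #1 axle counter 2 offline=occurs, Insulated joint 2 is out=occurs → all inputs occur → occurs.
Rail signal shows false clear [OR]: Signal drive fails=not, Track circuit fails=occurs, #2 power supply 2 is inoperative=not → at least one input occurs → occurs.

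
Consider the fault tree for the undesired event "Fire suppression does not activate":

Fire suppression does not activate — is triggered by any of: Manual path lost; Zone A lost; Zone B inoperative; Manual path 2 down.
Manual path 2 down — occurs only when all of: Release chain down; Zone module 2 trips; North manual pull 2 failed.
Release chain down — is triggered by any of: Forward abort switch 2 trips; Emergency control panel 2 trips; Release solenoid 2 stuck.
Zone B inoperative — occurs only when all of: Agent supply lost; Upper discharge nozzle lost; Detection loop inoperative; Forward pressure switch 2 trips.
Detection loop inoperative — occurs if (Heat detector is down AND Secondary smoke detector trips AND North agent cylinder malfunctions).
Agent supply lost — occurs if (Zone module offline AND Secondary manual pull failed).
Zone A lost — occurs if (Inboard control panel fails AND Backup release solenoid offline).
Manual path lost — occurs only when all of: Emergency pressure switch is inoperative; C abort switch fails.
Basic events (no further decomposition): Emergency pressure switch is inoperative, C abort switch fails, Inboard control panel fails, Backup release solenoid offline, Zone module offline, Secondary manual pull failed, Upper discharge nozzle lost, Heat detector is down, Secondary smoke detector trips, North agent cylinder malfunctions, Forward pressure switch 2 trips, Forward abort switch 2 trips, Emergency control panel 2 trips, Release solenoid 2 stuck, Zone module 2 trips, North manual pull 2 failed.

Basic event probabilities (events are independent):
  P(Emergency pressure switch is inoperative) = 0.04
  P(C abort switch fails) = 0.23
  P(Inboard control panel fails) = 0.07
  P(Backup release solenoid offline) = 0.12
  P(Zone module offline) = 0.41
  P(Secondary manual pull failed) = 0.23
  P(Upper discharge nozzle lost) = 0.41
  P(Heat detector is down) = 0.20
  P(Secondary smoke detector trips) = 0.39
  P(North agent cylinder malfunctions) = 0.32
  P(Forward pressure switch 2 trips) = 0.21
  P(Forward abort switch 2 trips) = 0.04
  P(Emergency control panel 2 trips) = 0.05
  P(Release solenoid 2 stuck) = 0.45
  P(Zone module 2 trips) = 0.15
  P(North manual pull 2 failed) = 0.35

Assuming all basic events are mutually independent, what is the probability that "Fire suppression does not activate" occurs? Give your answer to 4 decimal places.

P(Manual path lost) [AND] = 0.04 × 0.23 = 0.009200
P(Zone A lost) [AND] = 0.07 × 0.12 = 0.008400
P(Agent supply lost) [AND] = 0.41 × 0.23 = 0.094300
P(Detection loop inoperative) [AND] = 0.20 × 0.39 × 0.32 = 0.024960
P(Zone B inoperative) [AND] = 0.094300 × 0.41 × 0.024960 × 0.21 = 0.000203
P(Release chain down) [OR] = 1 − (1−0.04) × (1−0.05) × (1−0.45) = 0.498400
P(Manual path 2 down) [AND] = 0.498400 × 0.15 × 0.35 = 0.026166
P(Fire suppression does not activate) [OR] = 1 − (1−0.009200) × (1−0.008400) × (1−0.000203) × (1−0.026166) = 0.043424
Rounded to 4 decimal places: P(Fire suppression does not activate) ≈ 0.0434.

0.0434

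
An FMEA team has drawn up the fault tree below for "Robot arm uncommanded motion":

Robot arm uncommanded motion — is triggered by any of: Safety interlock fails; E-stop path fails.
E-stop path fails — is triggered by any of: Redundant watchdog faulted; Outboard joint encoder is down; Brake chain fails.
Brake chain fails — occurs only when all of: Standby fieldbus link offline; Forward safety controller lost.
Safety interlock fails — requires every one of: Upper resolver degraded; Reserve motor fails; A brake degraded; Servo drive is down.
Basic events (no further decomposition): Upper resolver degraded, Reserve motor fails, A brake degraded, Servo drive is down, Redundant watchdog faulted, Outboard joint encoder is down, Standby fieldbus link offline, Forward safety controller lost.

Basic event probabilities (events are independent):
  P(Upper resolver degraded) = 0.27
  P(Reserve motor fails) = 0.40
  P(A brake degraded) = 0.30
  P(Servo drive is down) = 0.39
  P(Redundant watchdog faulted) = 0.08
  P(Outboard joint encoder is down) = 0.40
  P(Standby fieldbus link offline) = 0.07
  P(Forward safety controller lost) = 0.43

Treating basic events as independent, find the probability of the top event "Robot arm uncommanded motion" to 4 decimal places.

P(Safety interlock fails) [AND] = 0.27 × 0.40 × 0.30 × 0.39 = 0.012636
P(Brake chain fails) [AND] = 0.07 × 0.43 = 0.030100
P(E-stop path fails) [OR] = 1 − (1−0.08) × (1−0.40) × (1−0.030100) = 0.464615
P(Robot arm uncommanded motion) [OR] = 1 − (1−0.012636) × (1−0.464615) = 0.471380
Rounded to 4 decimal places: P(Robot arm uncommanded motion) ≈ 0.4714.

0.4714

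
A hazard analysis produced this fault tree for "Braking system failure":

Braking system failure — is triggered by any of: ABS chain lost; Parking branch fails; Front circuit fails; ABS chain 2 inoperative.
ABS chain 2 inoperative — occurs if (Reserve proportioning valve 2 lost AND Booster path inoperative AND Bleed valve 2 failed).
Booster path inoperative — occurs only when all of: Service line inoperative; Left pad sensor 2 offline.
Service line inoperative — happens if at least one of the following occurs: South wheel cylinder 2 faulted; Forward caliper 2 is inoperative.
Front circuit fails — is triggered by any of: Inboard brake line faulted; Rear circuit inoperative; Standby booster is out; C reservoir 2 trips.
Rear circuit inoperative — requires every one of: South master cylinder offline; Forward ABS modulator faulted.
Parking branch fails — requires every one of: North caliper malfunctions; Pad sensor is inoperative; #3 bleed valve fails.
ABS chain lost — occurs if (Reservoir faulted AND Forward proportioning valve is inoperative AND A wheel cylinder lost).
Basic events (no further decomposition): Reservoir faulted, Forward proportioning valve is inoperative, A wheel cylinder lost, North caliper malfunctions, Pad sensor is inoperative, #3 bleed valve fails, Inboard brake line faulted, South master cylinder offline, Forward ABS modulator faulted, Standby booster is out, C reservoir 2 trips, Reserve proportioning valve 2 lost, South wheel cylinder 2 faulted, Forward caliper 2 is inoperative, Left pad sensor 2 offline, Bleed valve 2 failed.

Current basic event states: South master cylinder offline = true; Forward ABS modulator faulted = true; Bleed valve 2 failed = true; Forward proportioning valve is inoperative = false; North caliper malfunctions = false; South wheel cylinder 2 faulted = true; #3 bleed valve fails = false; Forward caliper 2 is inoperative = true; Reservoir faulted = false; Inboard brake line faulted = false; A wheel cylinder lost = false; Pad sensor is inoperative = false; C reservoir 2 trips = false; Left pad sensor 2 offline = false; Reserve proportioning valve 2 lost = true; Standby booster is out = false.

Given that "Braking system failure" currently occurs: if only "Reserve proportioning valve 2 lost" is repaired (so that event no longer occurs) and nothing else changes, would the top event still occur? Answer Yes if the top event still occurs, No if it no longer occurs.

Counterfactual: set "Reserve proportioning valve 2 lost" to not occurred.
ABS chain lost [AND]: Reservoir faulted=not, Forward proportioning valve is inoperative=not, A wheel cylinder lost=not → not all inputs occur → does not occur.
Parking branch fails [AND]: North caliper malfunctions=not, Pad sensor is inoperative=not, #3 bleed valve fails=not → not all inputs occur → does not occur.
Rear circuit inoperative [AND]: South master cylinder offline=occurs, Forward ABS modulator faulted=occurs → all inputs occur → occurs.
Front circuit fails [OR]: Inboard brake line faulted=not, Rear circuit inoperative=occurs, Standby booster is out=not, C reservoir 2 trips=not → at least one input occurs → occurs.
Service line inoperative [OR]: South wheel cylinder 2 faulted=occurs, Forward caliper 2 is inoperative=occurs → at least one input occurs → occurs.
Booster path inoperative [AND]: Service line inoperative=occurs, Left pad sensor 2 offline=not → not all inputs occur → does not occur.
ABS chain 2 inoperative [AND]: Reserve proportioning valve 2 lost=not, Booster path inoperative=not, Bleed valve 2 failed=occurs → not all inputs occur → does not occur.
Braking system failure [OR]: ABS chain lost=not, Parking branch fails=not, Front circuit fails=occurs, ABS chain 2 inoperative=not → at least one input occurs → occurs.

Yes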